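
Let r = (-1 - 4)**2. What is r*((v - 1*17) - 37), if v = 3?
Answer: -1275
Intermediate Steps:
r = 25 (r = (-5)**2 = 25)
r*((v - 1*17) - 37) = 25*((3 - 1*17) - 37) = 25*((3 - 17) - 37) = 25*(-14 - 37) = 25*(-51) = -1275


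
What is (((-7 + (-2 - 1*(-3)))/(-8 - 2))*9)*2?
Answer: 54/5 ≈ 10.800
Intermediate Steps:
(((-7 + (-2 - 1*(-3)))/(-8 - 2))*9)*2 = (((-7 + (-2 + 3))/(-10))*9)*2 = (((-7 + 1)*(-1/10))*9)*2 = (-6*(-1/10)*9)*2 = ((3/5)*9)*2 = (27/5)*2 = 54/5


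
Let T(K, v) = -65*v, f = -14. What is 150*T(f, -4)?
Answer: 39000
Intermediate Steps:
150*T(f, -4) = 150*(-65*(-4)) = 150*260 = 39000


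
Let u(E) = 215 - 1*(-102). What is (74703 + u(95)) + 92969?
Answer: 167989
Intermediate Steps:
u(E) = 317 (u(E) = 215 + 102 = 317)
(74703 + u(95)) + 92969 = (74703 + 317) + 92969 = 75020 + 92969 = 167989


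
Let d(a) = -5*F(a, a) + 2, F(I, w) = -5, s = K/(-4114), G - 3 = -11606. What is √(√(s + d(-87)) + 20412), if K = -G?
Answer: √(2855148912 + 1870*√135286)/374 ≈ 142.89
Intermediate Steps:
G = -11603 (G = 3 - 11606 = -11603)
K = 11603 (K = -1*(-11603) = 11603)
s = -11603/4114 (s = 11603/(-4114) = 11603*(-1/4114) = -11603/4114 ≈ -2.8204)
d(a) = 27 (d(a) = -5*(-5) + 2 = 25 + 2 = 27)
√(√(s + d(-87)) + 20412) = √(√(-11603/4114 + 27) + 20412) = √(√(99475/4114) + 20412) = √(5*√135286/374 + 20412) = √(20412 + 5*√135286/374)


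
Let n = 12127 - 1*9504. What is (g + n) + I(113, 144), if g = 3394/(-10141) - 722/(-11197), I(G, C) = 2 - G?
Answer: 285203847008/113548777 ≈ 2511.7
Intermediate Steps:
n = 2623 (n = 12127 - 9504 = 2623)
g = -30680816/113548777 (g = 3394*(-1/10141) - 722*(-1/11197) = -3394/10141 + 722/11197 = -30680816/113548777 ≈ -0.27020)
(g + n) + I(113, 144) = (-30680816/113548777 + 2623) + (2 - 1*113) = 297807761255/113548777 + (2 - 113) = 297807761255/113548777 - 111 = 285203847008/113548777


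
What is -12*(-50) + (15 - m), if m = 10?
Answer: 605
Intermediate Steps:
-12*(-50) + (15 - m) = -12*(-50) + (15 - 1*10) = 600 + (15 - 10) = 600 + 5 = 605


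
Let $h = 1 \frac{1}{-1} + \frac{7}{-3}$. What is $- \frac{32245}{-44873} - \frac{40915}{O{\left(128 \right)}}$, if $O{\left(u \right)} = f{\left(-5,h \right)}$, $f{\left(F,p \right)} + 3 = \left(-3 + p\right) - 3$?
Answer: $\frac{5509129450}{1660301} \approx 3318.2$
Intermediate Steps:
$h = - \frac{10}{3}$ ($h = 1 \left(-1\right) + 7 \left(- \frac{1}{3}\right) = -1 - \frac{7}{3} = - \frac{10}{3} \approx -3.3333$)
$f{\left(F,p \right)} = -9 + p$ ($f{\left(F,p \right)} = -3 + \left(\left(-3 + p\right) - 3\right) = -3 + \left(-6 + p\right) = -9 + p$)
$O{\left(u \right)} = - \frac{37}{3}$ ($O{\left(u \right)} = -9 - \frac{10}{3} = - \frac{37}{3}$)
$- \frac{32245}{-44873} - \frac{40915}{O{\left(128 \right)}} = - \frac{32245}{-44873} - \frac{40915}{- \frac{37}{3}} = \left(-32245\right) \left(- \frac{1}{44873}\right) - - \frac{122745}{37} = \frac{32245}{44873} + \frac{122745}{37} = \frac{5509129450}{1660301}$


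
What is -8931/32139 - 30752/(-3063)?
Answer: 106775875/10937973 ≈ 9.7619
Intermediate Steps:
-8931/32139 - 30752/(-3063) = -8931*1/32139 - 30752*(-1/3063) = -2977/10713 + 30752/3063 = 106775875/10937973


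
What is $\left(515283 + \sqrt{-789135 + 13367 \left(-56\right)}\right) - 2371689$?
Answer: $-1856406 + i \sqrt{1537687} \approx -1.8564 \cdot 10^{6} + 1240.0 i$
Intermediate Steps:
$\left(515283 + \sqrt{-789135 + 13367 \left(-56\right)}\right) - 2371689 = \left(515283 + \sqrt{-789135 - 748552}\right) - 2371689 = \left(515283 + \sqrt{-1537687}\right) - 2371689 = \left(515283 + i \sqrt{1537687}\right) - 2371689 = -1856406 + i \sqrt{1537687}$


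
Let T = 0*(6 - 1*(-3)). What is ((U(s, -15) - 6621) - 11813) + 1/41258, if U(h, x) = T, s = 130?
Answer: -760549971/41258 ≈ -18434.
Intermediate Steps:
T = 0 (T = 0*(6 + 3) = 0*9 = 0)
U(h, x) = 0
((U(s, -15) - 6621) - 11813) + 1/41258 = ((0 - 6621) - 11813) + 1/41258 = (-6621 - 11813) + 1/41258 = -18434 + 1/41258 = -760549971/41258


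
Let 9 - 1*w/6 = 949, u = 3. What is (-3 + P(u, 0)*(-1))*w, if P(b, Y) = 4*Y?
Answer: 16920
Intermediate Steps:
w = -5640 (w = 54 - 6*949 = 54 - 5694 = -5640)
(-3 + P(u, 0)*(-1))*w = (-3 + (4*0)*(-1))*(-5640) = (-3 + 0*(-1))*(-5640) = (-3 + 0)*(-5640) = -3*(-5640) = 16920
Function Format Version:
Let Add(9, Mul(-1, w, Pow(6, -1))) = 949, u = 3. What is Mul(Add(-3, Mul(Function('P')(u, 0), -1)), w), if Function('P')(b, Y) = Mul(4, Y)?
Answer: 16920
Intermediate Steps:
w = -5640 (w = Add(54, Mul(-6, 949)) = Add(54, -5694) = -5640)
Mul(Add(-3, Mul(Function('P')(u, 0), -1)), w) = Mul(Add(-3, Mul(Mul(4, 0), -1)), -5640) = Mul(Add(-3, Mul(0, -1)), -5640) = Mul(Add(-3, 0), -5640) = Mul(-3, -5640) = 16920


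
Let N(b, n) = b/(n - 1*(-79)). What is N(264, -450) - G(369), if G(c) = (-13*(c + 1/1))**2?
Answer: -8583493364/371 ≈ -2.3136e+7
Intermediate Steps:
N(b, n) = b/(79 + n) (N(b, n) = b/(n + 79) = b/(79 + n))
G(c) = (-13 - 13*c)**2 (G(c) = (-13*(c + 1))**2 = (-13*(1 + c))**2 = (-13 - 13*c)**2)
N(264, -450) - G(369) = 264/(79 - 450) - 169*(1 + 369)**2 = 264/(-371) - 169*370**2 = 264*(-1/371) - 169*136900 = -264/371 - 1*23136100 = -264/371 - 23136100 = -8583493364/371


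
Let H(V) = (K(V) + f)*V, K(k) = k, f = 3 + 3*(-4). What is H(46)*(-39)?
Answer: -66378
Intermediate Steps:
f = -9 (f = 3 - 12 = -9)
H(V) = V*(-9 + V) (H(V) = (V - 9)*V = (-9 + V)*V = V*(-9 + V))
H(46)*(-39) = (46*(-9 + 46))*(-39) = (46*37)*(-39) = 1702*(-39) = -66378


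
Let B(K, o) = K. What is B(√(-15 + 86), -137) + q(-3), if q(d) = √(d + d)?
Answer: √71 + I*√6 ≈ 8.4261 + 2.4495*I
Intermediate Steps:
q(d) = √2*√d (q(d) = √(2*d) = √2*√d)
B(√(-15 + 86), -137) + q(-3) = √(-15 + 86) + √2*√(-3) = √71 + √2*(I*√3) = √71 + I*√6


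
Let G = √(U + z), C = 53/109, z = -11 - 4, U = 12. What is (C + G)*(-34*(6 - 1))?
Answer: -9010/109 - 170*I*√3 ≈ -82.661 - 294.45*I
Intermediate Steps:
z = -15
C = 53/109 (C = 53*(1/109) = 53/109 ≈ 0.48624)
G = I*√3 (G = √(12 - 15) = √(-3) = I*√3 ≈ 1.732*I)
(C + G)*(-34*(6 - 1)) = (53/109 + I*√3)*(-34*(6 - 1)) = (53/109 + I*√3)*(-34*5) = (53/109 + I*√3)*(-17*10) = (53/109 + I*√3)*(-170) = -9010/109 - 170*I*√3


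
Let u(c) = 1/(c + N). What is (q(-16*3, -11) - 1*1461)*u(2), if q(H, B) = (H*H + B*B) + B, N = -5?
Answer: -953/3 ≈ -317.67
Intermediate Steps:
q(H, B) = B + B**2 + H**2 (q(H, B) = (H**2 + B**2) + B = (B**2 + H**2) + B = B + B**2 + H**2)
u(c) = 1/(-5 + c) (u(c) = 1/(c - 5) = 1/(-5 + c))
(q(-16*3, -11) - 1*1461)*u(2) = ((-11 + (-11)**2 + (-16*3)**2) - 1*1461)/(-5 + 2) = ((-11 + 121 + (-48)**2) - 1461)/(-3) = ((-11 + 121 + 2304) - 1461)*(-1/3) = (2414 - 1461)*(-1/3) = 953*(-1/3) = -953/3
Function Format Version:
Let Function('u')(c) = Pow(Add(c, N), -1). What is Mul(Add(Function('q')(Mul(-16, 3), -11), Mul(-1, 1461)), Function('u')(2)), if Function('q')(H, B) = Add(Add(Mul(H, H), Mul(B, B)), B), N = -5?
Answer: Rational(-953, 3) ≈ -317.67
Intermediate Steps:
Function('q')(H, B) = Add(B, Pow(B, 2), Pow(H, 2)) (Function('q')(H, B) = Add(Add(Pow(H, 2), Pow(B, 2)), B) = Add(Add(Pow(B, 2), Pow(H, 2)), B) = Add(B, Pow(B, 2), Pow(H, 2)))
Function('u')(c) = Pow(Add(-5, c), -1) (Function('u')(c) = Pow(Add(c, -5), -1) = Pow(Add(-5, c), -1))
Mul(Add(Function('q')(Mul(-16, 3), -11), Mul(-1, 1461)), Function('u')(2)) = Mul(Add(Add(-11, Pow(-11, 2), Pow(Mul(-16, 3), 2)), Mul(-1, 1461)), Pow(Add(-5, 2), -1)) = Mul(Add(Add(-11, 121, Pow(-48, 2)), -1461), Pow(-3, -1)) = Mul(Add(Add(-11, 121, 2304), -1461), Rational(-1, 3)) = Mul(Add(2414, -1461), Rational(-1, 3)) = Mul(953, Rational(-1, 3)) = Rational(-953, 3)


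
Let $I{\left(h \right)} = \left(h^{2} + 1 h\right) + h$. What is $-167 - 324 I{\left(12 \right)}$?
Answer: $-54599$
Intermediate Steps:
$I{\left(h \right)} = h^{2} + 2 h$ ($I{\left(h \right)} = \left(h^{2} + h\right) + h = \left(h + h^{2}\right) + h = h^{2} + 2 h$)
$-167 - 324 I{\left(12 \right)} = -167 - 324 \cdot 12 \left(2 + 12\right) = -167 - 324 \cdot 12 \cdot 14 = -167 - 54432 = -54599$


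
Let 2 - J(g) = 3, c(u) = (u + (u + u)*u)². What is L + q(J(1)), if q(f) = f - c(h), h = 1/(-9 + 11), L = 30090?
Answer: 30088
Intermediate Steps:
h = ½ (h = 1/2 = ½ ≈ 0.50000)
c(u) = (u + 2*u²)² (c(u) = (u + (2*u)*u)² = (u + 2*u²)²)
J(g) = -1 (J(g) = 2 - 1*3 = 2 - 3 = -1)
q(f) = -1 + f (q(f) = f - (½)²*(1 + 2*(½))² = f - (1 + 1)²/4 = f - 2²/4 = f - 4/4 = f - 1*1 = f - 1 = -1 + f)
L + q(J(1)) = 30090 + (-1 - 1) = 30090 - 2 = 30088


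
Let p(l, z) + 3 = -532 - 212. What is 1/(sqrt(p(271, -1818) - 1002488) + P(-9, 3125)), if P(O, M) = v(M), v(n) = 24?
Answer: 24/1003811 - I*sqrt(1003235)/1003811 ≈ 2.3909e-5 - 0.00099781*I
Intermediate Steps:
p(l, z) = -747 (p(l, z) = -3 + (-532 - 212) = -3 - 744 = -747)
P(O, M) = 24
1/(sqrt(p(271, -1818) - 1002488) + P(-9, 3125)) = 1/(sqrt(-747 - 1002488) + 24) = 1/(sqrt(-1003235) + 24) = 1/(I*sqrt(1003235) + 24) = 1/(24 + I*sqrt(1003235))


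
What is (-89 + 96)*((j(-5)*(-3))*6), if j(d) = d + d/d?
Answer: 504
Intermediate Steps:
j(d) = 1 + d (j(d) = d + 1 = 1 + d)
(-89 + 96)*((j(-5)*(-3))*6) = (-89 + 96)*(((1 - 5)*(-3))*6) = 7*(-4*(-3)*6) = 7*(12*6) = 7*72 = 504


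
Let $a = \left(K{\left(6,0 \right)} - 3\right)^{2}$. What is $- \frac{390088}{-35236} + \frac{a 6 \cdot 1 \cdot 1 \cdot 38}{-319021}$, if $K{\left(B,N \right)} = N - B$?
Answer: $\frac{30948881350}{2810255989} \approx 11.013$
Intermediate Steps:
$a = 81$ ($a = \left(\left(0 - 6\right) - 3\right)^{2} = \left(-6 - 3\right)^{2} = \left(-9\right)^{2} = 81$)
$- \frac{390088}{-35236} + \frac{a 6 \cdot 1 \cdot 1 \cdot 38}{-319021} = - \frac{390088}{-35236} + \frac{81 \cdot 6 \cdot 1 \cdot 1 \cdot 38}{-319021} = \left(-390088\right) \left(- \frac{1}{35236}\right) + 81 \cdot 6 \cdot 1 \cdot 38 \left(- \frac{1}{319021}\right) = \frac{97522}{8809} + 81 \cdot 6 \cdot 38 \left(- \frac{1}{319021}\right) = \frac{97522}{8809} + 486 \cdot 38 \left(- \frac{1}{319021}\right) = \frac{97522}{8809} + 18468 \left(- \frac{1}{319021}\right) = \frac{97522}{8809} - \frac{18468}{319021} = \frac{30948881350}{2810255989}$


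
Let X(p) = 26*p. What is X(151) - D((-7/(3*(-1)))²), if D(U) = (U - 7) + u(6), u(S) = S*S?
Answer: 35024/9 ≈ 3891.6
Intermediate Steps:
u(S) = S²
D(U) = 29 + U (D(U) = (U - 7) + 6² = (-7 + U) + 36 = 29 + U)
X(151) - D((-7/(3*(-1)))²) = 26*151 - (29 + (-7/(3*(-1)))²) = 3926 - (29 + (-7/(-3))²) = 3926 - (29 + (-7*(-⅓))²) = 3926 - (29 + (7/3)²) = 3926 - (29 + 49/9) = 3926 - 1*310/9 = 3926 - 310/9 = 35024/9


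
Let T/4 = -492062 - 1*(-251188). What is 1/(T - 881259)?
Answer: -1/1844755 ≈ -5.4208e-7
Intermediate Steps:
T = -963496 (T = 4*(-492062 - 1*(-251188)) = 4*(-492062 + 251188) = 4*(-240874) = -963496)
1/(T - 881259) = 1/(-963496 - 881259) = 1/(-1844755) = -1/1844755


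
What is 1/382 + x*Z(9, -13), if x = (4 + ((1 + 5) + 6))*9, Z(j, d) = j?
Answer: 495073/382 ≈ 1296.0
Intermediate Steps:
x = 144 (x = (4 + (6 + 6))*9 = (4 + 12)*9 = 16*9 = 144)
1/382 + x*Z(9, -13) = 1/382 + 144*9 = 1/382 + 1296 = 495073/382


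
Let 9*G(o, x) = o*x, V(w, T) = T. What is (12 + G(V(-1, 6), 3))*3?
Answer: 42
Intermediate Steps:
G(o, x) = o*x/9 (G(o, x) = (o*x)/9 = o*x/9)
(12 + G(V(-1, 6), 3))*3 = (12 + (⅑)*6*3)*3 = (12 + 2)*3 = 14*3 = 42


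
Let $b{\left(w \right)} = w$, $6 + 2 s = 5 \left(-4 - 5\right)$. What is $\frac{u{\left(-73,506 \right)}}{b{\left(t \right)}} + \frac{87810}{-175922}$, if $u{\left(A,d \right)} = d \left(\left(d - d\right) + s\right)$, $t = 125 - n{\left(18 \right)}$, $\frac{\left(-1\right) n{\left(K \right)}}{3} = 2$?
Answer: $- \frac{1140712338}{11522891} \approx -98.995$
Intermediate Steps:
$n{\left(K \right)} = -6$ ($n{\left(K \right)} = \left(-3\right) 2 = -6$)
$s = - \frac{51}{2}$ ($s = -3 + \frac{5 \left(-4 - 5\right)}{2} = -3 + \frac{5 \left(-9\right)}{2} = -3 + \frac{1}{2} \left(-45\right) = -3 - \frac{45}{2} = - \frac{51}{2} \approx -25.5$)
$t = 131$ ($t = 125 - -6 = 125 + 6 = 131$)
$u{\left(A,d \right)} = - \frac{51 d}{2}$ ($u{\left(A,d \right)} = d \left(\left(d - d\right) - \frac{51}{2}\right) = d \left(0 - \frac{51}{2}\right) = d \left(- \frac{51}{2}\right) = - \frac{51 d}{2}$)
$\frac{u{\left(-73,506 \right)}}{b{\left(t \right)}} + \frac{87810}{-175922} = \frac{\left(- \frac{51}{2}\right) 506}{131} + \frac{87810}{-175922} = \left(-12903\right) \frac{1}{131} + 87810 \left(- \frac{1}{175922}\right) = - \frac{12903}{131} - \frac{43905}{87961} = - \frac{1140712338}{11522891}$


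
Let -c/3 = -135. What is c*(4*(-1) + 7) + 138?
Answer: 1353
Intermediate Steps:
c = 405 (c = -3*(-135) = 405)
c*(4*(-1) + 7) + 138 = 405*(4*(-1) + 7) + 138 = 405*(-4 + 7) + 138 = 405*3 + 138 = 1215 + 138 = 1353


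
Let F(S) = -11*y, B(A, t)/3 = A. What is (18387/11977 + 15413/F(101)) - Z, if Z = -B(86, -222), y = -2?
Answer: 252987467/263494 ≈ 960.13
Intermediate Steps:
B(A, t) = 3*A
F(S) = 22 (F(S) = -11*(-2) = 22)
Z = -258 (Z = -3*86 = -1*258 = -258)
(18387/11977 + 15413/F(101)) - Z = (18387/11977 + 15413/22) - 1*(-258) = (18387*(1/11977) + 15413*(1/22)) + 258 = (18387/11977 + 15413/22) + 258 = 185006015/263494 + 258 = 252987467/263494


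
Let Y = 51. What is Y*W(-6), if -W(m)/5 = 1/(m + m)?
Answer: 85/4 ≈ 21.250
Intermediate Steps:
W(m) = -5/(2*m) (W(m) = -5/(m + m) = -5*1/(2*m) = -5/(2*m))
Y*W(-6) = 51*(-5/2/(-6)) = 51*(-5/2*(-1/6)) = 51*(5/12) = 85/4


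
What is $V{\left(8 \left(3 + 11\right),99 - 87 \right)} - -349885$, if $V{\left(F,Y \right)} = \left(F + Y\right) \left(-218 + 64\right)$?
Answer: $330789$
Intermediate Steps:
$V{\left(F,Y \right)} = - 154 F - 154 Y$ ($V{\left(F,Y \right)} = \left(F + Y\right) \left(-154\right) = - 154 F - 154 Y$)
$V{\left(8 \left(3 + 11\right),99 - 87 \right)} - -349885 = \left(- 154 \cdot 8 \left(3 + 11\right) - 154 \left(99 - 87\right)\right) - -349885 = \left(- 154 \cdot 8 \cdot 14 - 154 \left(99 - 87\right)\right) + 349885 = \left(\left(-154\right) 112 - 1848\right) + 349885 = \left(-17248 - 1848\right) + 349885 = -19096 + 349885 = 330789$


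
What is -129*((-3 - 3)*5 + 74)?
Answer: -5676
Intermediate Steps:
-129*((-3 - 3)*5 + 74) = -129*(-6*5 + 74) = -129*(-30 + 74) = -129*44 = -5676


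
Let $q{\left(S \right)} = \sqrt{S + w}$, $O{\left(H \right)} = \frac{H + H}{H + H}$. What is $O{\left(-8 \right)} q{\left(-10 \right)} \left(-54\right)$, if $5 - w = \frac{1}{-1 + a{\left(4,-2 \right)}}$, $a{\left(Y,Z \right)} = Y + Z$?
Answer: $- 54 i \sqrt{6} \approx - 132.27 i$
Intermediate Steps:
$O{\left(H \right)} = 1$ ($O{\left(H \right)} = \frac{2 H}{2 H} = 2 H \frac{1}{2 H} = 1$)
$w = 4$ ($w = 5 - \frac{1}{-1 + \left(4 - 2\right)} = 5 - \frac{1}{-1 + 2} = 5 - 1^{-1} = 5 - 1 = 4$)
$q{\left(S \right)} = \sqrt{4 + S}$ ($q{\left(S \right)} = \sqrt{S + 4} = \sqrt{4 + S}$)
$O{\left(-8 \right)} q{\left(-10 \right)} \left(-54\right) = 1 \sqrt{4 - 10} \left(-54\right) = 1 \sqrt{-6} \left(-54\right) = 1 i \sqrt{6} \left(-54\right) = i \sqrt{6} \left(-54\right) = - 54 i \sqrt{6}$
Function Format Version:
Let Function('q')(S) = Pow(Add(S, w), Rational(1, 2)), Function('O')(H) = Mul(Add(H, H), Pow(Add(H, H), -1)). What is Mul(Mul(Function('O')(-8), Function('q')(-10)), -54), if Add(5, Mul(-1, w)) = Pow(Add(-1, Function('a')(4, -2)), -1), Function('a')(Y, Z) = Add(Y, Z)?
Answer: Mul(-54, I, Pow(6, Rational(1, 2))) ≈ Mul(-132.27, I)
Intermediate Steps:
Function('O')(H) = 1 (Function('O')(H) = Mul(Mul(2, H), Pow(Mul(2, H), -1)) = Mul(Mul(2, H), Mul(Rational(1, 2), Pow(H, -1))) = 1)
w = 4 (w = Add(5, Mul(-1, Pow(Add(-1, Add(4, -2)), -1))) = Add(5, Mul(-1, Pow(Add(-1, 2), -1))) = Add(5, Mul(-1, Pow(1, -1))) = Add(5, Mul(-1, 1)) = Add(5, -1) = 4)
Function('q')(S) = Pow(Add(4, S), Rational(1, 2)) (Function('q')(S) = Pow(Add(S, 4), Rational(1, 2)) = Pow(Add(4, S), Rational(1, 2)))
Mul(Mul(Function('O')(-8), Function('q')(-10)), -54) = Mul(Mul(1, Pow(Add(4, -10), Rational(1, 2))), -54) = Mul(Mul(1, Pow(-6, Rational(1, 2))), -54) = Mul(Mul(1, Mul(I, Pow(6, Rational(1, 2)))), -54) = Mul(Mul(I, Pow(6, Rational(1, 2))), -54) = Mul(-54, I, Pow(6, Rational(1, 2)))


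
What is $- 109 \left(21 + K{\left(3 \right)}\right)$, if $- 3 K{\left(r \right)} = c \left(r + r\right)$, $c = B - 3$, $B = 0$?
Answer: $-2943$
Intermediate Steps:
$c = -3$ ($c = 0 - 3 = -3$)
$K{\left(r \right)} = 2 r$ ($K{\left(r \right)} = - \frac{\left(-3\right) \left(r + r\right)}{3} = - \frac{\left(-3\right) 2 r}{3} = - \frac{\left(-6\right) r}{3} = 2 r$)
$- 109 \left(21 + K{\left(3 \right)}\right) = - 109 \left(21 + 2 \cdot 3\right) = - 109 \left(21 + 6\right) = \left(-109\right) 27 = -2943$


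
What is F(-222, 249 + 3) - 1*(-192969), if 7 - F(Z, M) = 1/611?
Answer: 117908335/611 ≈ 1.9298e+5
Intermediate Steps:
F(Z, M) = 4276/611 (F(Z, M) = 7 - 1/611 = 4276/611)
F(-222, 249 + 3) - 1*(-192969) = 4276/611 - 1*(-192969) = 4276/611 + 192969 = 117908335/611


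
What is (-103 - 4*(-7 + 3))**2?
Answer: 7569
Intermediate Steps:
(-103 - 4*(-7 + 3))**2 = (-103 - 4*(-4))**2 = (-103 + 16)**2 = (-87)**2 = 7569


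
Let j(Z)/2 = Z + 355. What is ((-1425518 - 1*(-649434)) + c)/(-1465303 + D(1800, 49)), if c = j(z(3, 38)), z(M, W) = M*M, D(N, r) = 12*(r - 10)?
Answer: 775356/1464835 ≈ 0.52931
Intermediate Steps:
D(N, r) = -120 + 12*r (D(N, r) = 12*(-10 + r) = -120 + 12*r)
z(M, W) = M²
j(Z) = 710 + 2*Z (j(Z) = 2*(Z + 355) = 2*(355 + Z) = 710 + 2*Z)
c = 728 (c = 710 + 2*3² = 710 + 2*9 = 710 + 18 = 728)
((-1425518 - 1*(-649434)) + c)/(-1465303 + D(1800, 49)) = ((-1425518 - 1*(-649434)) + 728)/(-1465303 + (-120 + 12*49)) = ((-1425518 + 649434) + 728)/(-1465303 + (-120 + 588)) = (-776084 + 728)/(-1465303 + 468) = -775356/(-1464835) = -775356*(-1/1464835) = 775356/1464835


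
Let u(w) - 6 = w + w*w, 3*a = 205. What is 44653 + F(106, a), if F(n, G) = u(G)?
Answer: 444571/9 ≈ 49397.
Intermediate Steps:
a = 205/3 (a = (⅓)*205 = 205/3 ≈ 68.333)
u(w) = 6 + w + w² (u(w) = 6 + (w + w*w) = 6 + (w + w²) = 6 + w + w²)
F(n, G) = 6 + G + G²
44653 + F(106, a) = 44653 + (6 + 205/3 + (205/3)²) = 44653 + (6 + 205/3 + 42025/9) = 44653 + 42694/9 = 444571/9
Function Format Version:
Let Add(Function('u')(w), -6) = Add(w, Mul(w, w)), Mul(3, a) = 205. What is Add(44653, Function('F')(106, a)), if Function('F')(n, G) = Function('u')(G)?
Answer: Rational(444571, 9) ≈ 49397.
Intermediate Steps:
a = Rational(205, 3) (a = Mul(Rational(1, 3), 205) = Rational(205, 3) ≈ 68.333)
Function('u')(w) = Add(6, w, Pow(w, 2)) (Function('u')(w) = Add(6, Add(w, Mul(w, w))) = Add(6, Add(w, Pow(w, 2))) = Add(6, w, Pow(w, 2)))
Function('F')(n, G) = Add(6, G, Pow(G, 2))
Add(44653, Function('F')(106, a)) = Add(44653, Add(6, Rational(205, 3), Pow(Rational(205, 3), 2))) = Add(44653, Add(6, Rational(205, 3), Rational(42025, 9))) = Add(44653, Rational(42694, 9)) = Rational(444571, 9)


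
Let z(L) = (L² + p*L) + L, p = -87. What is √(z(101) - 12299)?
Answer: 4*I*√674 ≈ 103.85*I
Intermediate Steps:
z(L) = L² - 86*L (z(L) = (L² - 87*L) + L = L² - 86*L)
√(z(101) - 12299) = √(101*(-86 + 101) - 12299) = √(101*15 - 12299) = √(1515 - 12299) = √(-10784) = 4*I*√674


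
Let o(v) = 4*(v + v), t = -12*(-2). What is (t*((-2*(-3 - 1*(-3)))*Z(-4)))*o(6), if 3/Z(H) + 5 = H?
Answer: 0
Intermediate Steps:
Z(H) = 3/(-5 + H)
t = 24
o(v) = 8*v (o(v) = 4*(2*v) = 8*v)
(t*((-2*(-3 - 1*(-3)))*Z(-4)))*o(6) = (24*((-2*(-3 - 1*(-3)))*(3/(-5 - 4))))*(8*6) = (24*((-2*(-3 + 3))*(3/(-9))))*48 = (24*((-2*0)*(3*(-1/9))))*48 = (24*(0*(-1/3)))*48 = (24*0)*48 = 0*48 = 0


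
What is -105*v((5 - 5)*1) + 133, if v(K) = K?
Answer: 133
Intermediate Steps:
-105*v((5 - 5)*1) + 133 = -105*(5 - 5) + 133 = -0 + 133 = -105*0 + 133 = 0 + 133 = 133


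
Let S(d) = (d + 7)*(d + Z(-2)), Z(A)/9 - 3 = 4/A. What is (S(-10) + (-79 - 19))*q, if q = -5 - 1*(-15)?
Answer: -950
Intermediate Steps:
q = 10 (q = -5 + 15 = 10)
Z(A) = 27 + 36/A (Z(A) = 27 + 9*(4/A) = 27 + 36/A)
S(d) = (7 + d)*(9 + d) (S(d) = (d + 7)*(d + (27 + 36/(-2))) = (7 + d)*(d + (27 + 36*(-½))) = (7 + d)*(d + (27 - 18)) = (7 + d)*(d + 9) = (7 + d)*(9 + d))
(S(-10) + (-79 - 19))*q = ((63 + (-10)² + 16*(-10)) + (-79 - 19))*10 = ((63 + 100 - 160) - 98)*10 = (3 - 98)*10 = -95*10 = -950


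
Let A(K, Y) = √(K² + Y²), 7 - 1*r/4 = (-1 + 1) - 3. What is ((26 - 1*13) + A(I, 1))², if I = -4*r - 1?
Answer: (13 + √25922)² ≈ 30277.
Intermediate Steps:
r = 40 (r = 28 - 4*((-1 + 1) - 3) = 28 - 4*(0 - 3) = 28 - 4*(-3) = 28 + 12 = 40)
I = -161 (I = -4*40 - 1 = -160 - 1 = -161)
((26 - 1*13) + A(I, 1))² = ((26 - 1*13) + √((-161)² + 1²))² = ((26 - 13) + √(25921 + 1))² = (13 + √25922)²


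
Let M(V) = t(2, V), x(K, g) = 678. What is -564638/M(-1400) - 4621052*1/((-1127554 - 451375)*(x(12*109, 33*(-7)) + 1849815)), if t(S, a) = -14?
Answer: 824878824778278407/20452579433979 ≈ 40331.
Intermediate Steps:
M(V) = -14
-564638/M(-1400) - 4621052*1/((-1127554 - 451375)*(x(12*109, 33*(-7)) + 1849815)) = -564638/(-14) - 4621052*1/((-1127554 - 451375)*(678 + 1849815)) = -564638*(-1/14) - 4621052/(1850493*(-1578929)) = 282319/7 - 4621052/(-2921797061997) = 282319/7 - 4621052*(-1/2921797061997) = 282319/7 + 4621052/2921797061997 = 824878824778278407/20452579433979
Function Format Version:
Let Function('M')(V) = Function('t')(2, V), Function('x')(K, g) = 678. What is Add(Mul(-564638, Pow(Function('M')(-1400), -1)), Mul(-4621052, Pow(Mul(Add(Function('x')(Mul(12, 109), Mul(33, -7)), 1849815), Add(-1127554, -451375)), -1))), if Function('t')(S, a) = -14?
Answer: Rational(824878824778278407, 20452579433979) ≈ 40331.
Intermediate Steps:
Function('M')(V) = -14
Add(Mul(-564638, Pow(Function('M')(-1400), -1)), Mul(-4621052, Pow(Mul(Add(Function('x')(Mul(12, 109), Mul(33, -7)), 1849815), Add(-1127554, -451375)), -1))) = Add(Mul(-564638, Pow(-14, -1)), Mul(-4621052, Pow(Mul(Add(678, 1849815), Add(-1127554, -451375)), -1))) = Add(Mul(-564638, Rational(-1, 14)), Mul(-4621052, Pow(Mul(1850493, -1578929), -1))) = Add(Rational(282319, 7), Mul(-4621052, Pow(-2921797061997, -1))) = Add(Rational(282319, 7), Mul(-4621052, Rational(-1, 2921797061997))) = Add(Rational(282319, 7), Rational(4621052, 2921797061997)) = Rational(824878824778278407, 20452579433979)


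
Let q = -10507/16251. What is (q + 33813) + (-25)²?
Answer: 559641431/16251 ≈ 34437.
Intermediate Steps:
q = -10507/16251 (q = -10507*1/16251 = -10507/16251 ≈ -0.64654)
(q + 33813) + (-25)² = (-10507/16251 + 33813) + (-25)² = 549484556/16251 + 625 = 559641431/16251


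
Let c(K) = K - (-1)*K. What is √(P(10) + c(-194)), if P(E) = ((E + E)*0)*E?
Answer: 2*I*√97 ≈ 19.698*I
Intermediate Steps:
P(E) = 0 (P(E) = ((2*E)*0)*E = 0*E = 0)
c(K) = 2*K (c(K) = K + K = 2*K)
√(P(10) + c(-194)) = √(0 + 2*(-194)) = √(0 - 388) = √(-388) = 2*I*√97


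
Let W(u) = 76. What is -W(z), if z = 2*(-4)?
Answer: -76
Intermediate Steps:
z = -8
-W(z) = -1*76 = -76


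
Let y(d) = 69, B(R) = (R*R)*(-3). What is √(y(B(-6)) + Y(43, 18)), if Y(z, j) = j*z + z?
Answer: √886 ≈ 29.766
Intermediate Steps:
B(R) = -3*R² (B(R) = R²*(-3) = -3*R²)
Y(z, j) = z + j*z
√(y(B(-6)) + Y(43, 18)) = √(69 + 43*(1 + 18)) = √(69 + 43*19) = √(69 + 817) = √886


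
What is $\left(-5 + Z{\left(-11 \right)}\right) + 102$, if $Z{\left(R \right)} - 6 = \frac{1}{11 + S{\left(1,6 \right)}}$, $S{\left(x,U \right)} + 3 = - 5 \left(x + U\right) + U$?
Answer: $\frac{2162}{21} \approx 102.95$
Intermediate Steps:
$S{\left(x,U \right)} = -3 - 5 x - 4 U$ ($S{\left(x,U \right)} = -3 + \left(- 5 \left(x + U\right) + U\right) = -3 + \left(- 5 \left(U + x\right) + U\right) = -3 - \left(4 U + 5 x\right) = -3 - 5 x - 4 U$)
$Z{\left(R \right)} = \frac{125}{21}$ ($Z{\left(R \right)} = 6 + \frac{1}{11 - 32} = 6 + \frac{1}{-21} = 6 - \frac{1}{21} = \frac{125}{21}$)
$\left(-5 + Z{\left(-11 \right)}\right) + 102 = \left(-5 + \frac{125}{21}\right) + 102 = \frac{20}{21} + 102 = \frac{2162}{21}$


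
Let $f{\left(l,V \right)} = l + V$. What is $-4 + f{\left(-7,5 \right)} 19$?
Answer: $-42$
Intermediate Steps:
$f{\left(l,V \right)} = V + l$
$-4 + f{\left(-7,5 \right)} 19 = -4 + \left(5 - 7\right) 19 = -4 - 38 = -42$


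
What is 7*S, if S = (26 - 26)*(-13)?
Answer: 0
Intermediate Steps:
S = 0 (S = 0*(-13) = 0)
7*S = 7*0 = 0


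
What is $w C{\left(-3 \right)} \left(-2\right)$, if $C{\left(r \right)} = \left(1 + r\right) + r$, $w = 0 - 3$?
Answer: $-30$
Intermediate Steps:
$w = -3$
$C{\left(r \right)} = 1 + 2 r$
$w C{\left(-3 \right)} \left(-2\right) = - 3 \left(1 + 2 \left(-3\right)\right) \left(-2\right) = - 3 \left(1 - 6\right) \left(-2\right) = \left(-3\right) \left(-5\right) \left(-2\right) = 15 \left(-2\right) = -30$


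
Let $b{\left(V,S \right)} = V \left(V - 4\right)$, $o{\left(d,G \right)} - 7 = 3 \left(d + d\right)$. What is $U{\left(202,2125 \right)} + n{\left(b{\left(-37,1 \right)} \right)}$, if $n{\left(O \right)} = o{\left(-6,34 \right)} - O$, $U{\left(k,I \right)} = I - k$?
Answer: $377$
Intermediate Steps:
$o{\left(d,G \right)} = 7 + 6 d$ ($o{\left(d,G \right)} = 7 + 3 \left(d + d\right) = 7 + 3 \cdot 2 d = 7 + 6 d$)
$b{\left(V,S \right)} = V \left(-4 + V\right)$
$n{\left(O \right)} = -29 - O$ ($n{\left(O \right)} = \left(7 + 6 \left(-6\right)\right) - O = \left(7 - 36\right) - O = -29 - O$)
$U{\left(202,2125 \right)} + n{\left(b{\left(-37,1 \right)} \right)} = \left(2125 - 202\right) - \left(29 - 37 \left(-4 - 37\right)\right) = \left(2125 - 202\right) - \left(29 - -1517\right) = 1923 - 1546 = 377$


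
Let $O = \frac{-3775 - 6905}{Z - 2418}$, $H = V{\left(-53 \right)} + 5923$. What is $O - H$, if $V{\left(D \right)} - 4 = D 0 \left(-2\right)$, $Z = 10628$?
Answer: $- \frac{4867135}{821} \approx -5928.3$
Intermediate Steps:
$V{\left(D \right)} = 4$ ($V{\left(D \right)} = 4 + D 0 \left(-2\right) = 4 + 0 \left(-2\right) = 4 + 0 = 4$)
$H = 5927$ ($H = 4 + 5923 = 5927$)
$O = - \frac{1068}{821}$ ($O = \frac{-3775 - 6905}{10628 - 2418} = - \frac{10680}{8210} = \left(-10680\right) \frac{1}{8210} = - \frac{1068}{821} \approx -1.3009$)
$O - H = - \frac{1068}{821} - 5927 = - \frac{4867135}{821}$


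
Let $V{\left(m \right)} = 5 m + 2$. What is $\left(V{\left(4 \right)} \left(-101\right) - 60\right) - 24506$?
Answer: $-26788$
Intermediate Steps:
$V{\left(m \right)} = 2 + 5 m$
$\left(V{\left(4 \right)} \left(-101\right) - 60\right) - 24506 = \left(\left(2 + 5 \cdot 4\right) \left(-101\right) - 60\right) - 24506 = \left(\left(2 + 20\right) \left(-101\right) - 60\right) - 24506 = \left(22 \left(-101\right) - 60\right) - 24506 = \left(-2222 - 60\right) - 24506 = -2282 - 24506 = -26788$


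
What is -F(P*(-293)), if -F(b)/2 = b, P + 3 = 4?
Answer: -586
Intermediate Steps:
P = 1 (P = -3 + 4 = 1)
F(b) = -2*b
-F(P*(-293)) = -(-2)*1*(-293) = -(-2)*(-293) = -1*586 = -586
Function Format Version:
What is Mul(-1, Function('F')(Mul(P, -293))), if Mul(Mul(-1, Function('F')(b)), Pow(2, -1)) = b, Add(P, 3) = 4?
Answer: -586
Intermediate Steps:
P = 1 (P = Add(-3, 4) = 1)
Function('F')(b) = Mul(-2, b)
Mul(-1, Function('F')(Mul(P, -293))) = Mul(-1, Mul(-2, Mul(1, -293))) = Mul(-1, Mul(-2, -293)) = Mul(-1, 586) = -586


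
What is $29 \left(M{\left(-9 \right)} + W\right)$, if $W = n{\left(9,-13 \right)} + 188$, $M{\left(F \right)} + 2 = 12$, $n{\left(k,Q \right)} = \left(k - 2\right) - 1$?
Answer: $5916$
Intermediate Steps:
$n{\left(k,Q \right)} = -3 + k$ ($n{\left(k,Q \right)} = \left(-2 + k\right) - 1 = -3 + k$)
$M{\left(F \right)} = 10$ ($M{\left(F \right)} = -2 + 12 = 10$)
$W = 194$ ($W = \left(-3 + 9\right) + 188 = 6 + 188 = 194$)
$29 \left(M{\left(-9 \right)} + W\right) = 29 \left(10 + 194\right) = 29 \cdot 204 = 5916$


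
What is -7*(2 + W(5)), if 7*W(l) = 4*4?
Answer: -30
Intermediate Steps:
W(l) = 16/7 (W(l) = (4*4)/7 = (⅐)*16 = 16/7)
-7*(2 + W(5)) = -7*(2 + 16/7) = -7*30/7 = -30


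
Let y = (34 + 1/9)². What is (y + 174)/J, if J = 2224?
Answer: 108343/180144 ≈ 0.60142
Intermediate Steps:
y = 94249/81 (y = (34 + ⅑)² = (307/9)² = 94249/81 ≈ 1163.6)
(y + 174)/J = (94249/81 + 174)/2224 = (108343/81)*(1/2224) = 108343/180144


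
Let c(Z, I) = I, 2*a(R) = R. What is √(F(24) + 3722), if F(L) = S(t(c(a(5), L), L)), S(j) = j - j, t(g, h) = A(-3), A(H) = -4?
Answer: √3722 ≈ 61.008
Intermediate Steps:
a(R) = R/2
t(g, h) = -4
S(j) = 0
F(L) = 0
√(F(24) + 3722) = √(0 + 3722) = √3722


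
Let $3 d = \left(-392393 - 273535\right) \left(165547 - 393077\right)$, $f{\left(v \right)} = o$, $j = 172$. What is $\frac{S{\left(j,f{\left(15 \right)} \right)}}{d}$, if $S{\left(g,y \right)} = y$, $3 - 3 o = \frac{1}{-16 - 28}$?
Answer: $\frac{133}{6666818304960} \approx 1.995 \cdot 10^{-11}$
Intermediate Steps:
$o = \frac{133}{132}$ ($o = 1 - \frac{1}{3 \left(-16 - 28\right)} = 1 - \frac{1}{3 \left(-44\right)} = 1 - - \frac{1}{132} = 1 + \frac{1}{132} = \frac{133}{132} \approx 1.0076$)
$f{\left(v \right)} = \frac{133}{132}$
$d = 50506199280$ ($d = \frac{\left(-392393 - 273535\right) \left(165547 - 393077\right)}{3} = \frac{\left(-665928\right) \left(-227530\right)}{3} = \frac{1}{3} \cdot 151518597840 = 50506199280$)
$\frac{S{\left(j,f{\left(15 \right)} \right)}}{d} = \frac{133}{132 \cdot 50506199280} = \frac{133}{132} \cdot \frac{1}{50506199280} = \frac{133}{6666818304960}$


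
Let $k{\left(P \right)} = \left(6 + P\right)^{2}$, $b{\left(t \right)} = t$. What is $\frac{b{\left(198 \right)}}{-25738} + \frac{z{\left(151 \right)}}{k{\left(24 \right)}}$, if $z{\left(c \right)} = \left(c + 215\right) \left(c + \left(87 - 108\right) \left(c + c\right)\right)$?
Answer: $- \frac{4860005569}{1930350} \approx -2517.7$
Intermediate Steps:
$z{\left(c \right)} = - 41 c \left(215 + c\right)$ ($z{\left(c \right)} = \left(215 + c\right) \left(c - 21 \cdot 2 c\right) = \left(215 + c\right) \left(c - 42 c\right) = \left(215 + c\right) \left(- 41 c\right) = - 41 c \left(215 + c\right)$)
$\frac{b{\left(198 \right)}}{-25738} + \frac{z{\left(151 \right)}}{k{\left(24 \right)}} = \frac{198}{-25738} + \frac{\left(-41\right) 151 \left(215 + 151\right)}{\left(6 + 24\right)^{2}} = 198 \left(- \frac{1}{25738}\right) + \frac{\left(-41\right) 151 \cdot 366}{30^{2}} = - \frac{99}{12869} - \frac{2265906}{900} = - \frac{99}{12869} - \frac{377651}{150} = - \frac{4860005569}{1930350}$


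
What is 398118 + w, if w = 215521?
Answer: 613639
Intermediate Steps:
398118 + w = 398118 + 215521 = 613639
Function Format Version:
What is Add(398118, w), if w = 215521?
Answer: 613639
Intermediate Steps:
Add(398118, w) = Add(398118, 215521) = 613639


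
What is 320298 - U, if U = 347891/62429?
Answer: 19995535951/62429 ≈ 3.2029e+5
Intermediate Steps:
U = 347891/62429 (U = 347891*(1/62429) = 347891/62429 ≈ 5.5726)
320298 - U = 320298 - 1*347891/62429 = 320298 - 347891/62429 = 19995535951/62429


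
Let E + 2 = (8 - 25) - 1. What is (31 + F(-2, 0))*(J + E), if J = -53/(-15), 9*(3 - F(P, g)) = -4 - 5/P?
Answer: -10127/18 ≈ -562.61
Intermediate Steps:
F(P, g) = 31/9 + 5/(9*P) (F(P, g) = 3 - (-4 - 5/P)/9 = 3 + (4/9 + 5/(9*P)) = 31/9 + 5/(9*P))
E = -20 (E = -2 + ((8 - 25) - 1) = -2 + (-17 - 1) = -2 - 18 = -20)
J = 53/15 (J = -53*(-1/15) = 53/15 ≈ 3.5333)
(31 + F(-2, 0))*(J + E) = (31 + (1/9)*(5 + 31*(-2))/(-2))*(53/15 - 20) = (31 + (1/9)*(-1/2)*(5 - 62))*(-247/15) = (31 + (1/9)*(-1/2)*(-57))*(-247/15) = (31 + 19/6)*(-247/15) = (205/6)*(-247/15) = -10127/18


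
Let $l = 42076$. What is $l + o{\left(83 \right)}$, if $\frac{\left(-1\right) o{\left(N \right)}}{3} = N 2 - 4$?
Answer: $41590$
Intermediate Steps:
$o{\left(N \right)} = 12 - 6 N$ ($o{\left(N \right)} = - 3 \left(N 2 - 4\right) = - 3 \left(2 N - 4\right) = - 3 \left(-4 + 2 N\right) = 12 - 6 N$)
$l + o{\left(83 \right)} = 42076 + \left(12 - 498\right) = 42076 - 486 = 41590$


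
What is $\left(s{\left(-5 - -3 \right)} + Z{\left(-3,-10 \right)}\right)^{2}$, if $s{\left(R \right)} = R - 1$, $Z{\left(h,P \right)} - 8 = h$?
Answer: $4$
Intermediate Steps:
$Z{\left(h,P \right)} = 8 + h$
$s{\left(R \right)} = -1 + R$ ($s{\left(R \right)} = R - 1 = -1 + R$)
$\left(s{\left(-5 - -3 \right)} + Z{\left(-3,-10 \right)}\right)^{2} = \left(\left(-1 - 2\right) + \left(8 - 3\right)\right)^{2} = \left(\left(-1 + \left(-5 + 3\right)\right) + 5\right)^{2} = \left(\left(-1 - 2\right) + 5\right)^{2} = \left(-3 + 5\right)^{2} = 2^{2} = 4$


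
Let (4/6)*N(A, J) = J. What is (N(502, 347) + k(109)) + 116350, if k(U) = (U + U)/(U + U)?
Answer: 233743/2 ≈ 1.1687e+5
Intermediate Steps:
N(A, J) = 3*J/2
k(U) = 1 (k(U) = (2*U)/((2*U)) = (2*U)*(1/(2*U)) = 1)
(N(502, 347) + k(109)) + 116350 = ((3/2)*347 + 1) + 116350 = (1041/2 + 1) + 116350 = 1043/2 + 116350 = 233743/2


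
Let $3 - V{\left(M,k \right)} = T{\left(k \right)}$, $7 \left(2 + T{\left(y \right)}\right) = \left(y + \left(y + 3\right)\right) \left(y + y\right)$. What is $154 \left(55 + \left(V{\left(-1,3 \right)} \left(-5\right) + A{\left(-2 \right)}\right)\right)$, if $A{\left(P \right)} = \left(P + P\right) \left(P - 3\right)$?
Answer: $13640$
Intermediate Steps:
$T{\left(y \right)} = -2 + \frac{2 y \left(3 + 2 y\right)}{7}$ ($T{\left(y \right)} = -2 + \frac{\left(y + \left(y + 3\right)\right) \left(y + y\right)}{7} = -2 + \frac{\left(y + \left(3 + y\right)\right) 2 y}{7} = -2 + \frac{\left(3 + 2 y\right) 2 y}{7} = -2 + \frac{2 y \left(3 + 2 y\right)}{7}$)
$V{\left(M,k \right)} = 5 - \frac{6 k}{7} - \frac{4 k^{2}}{7}$ ($V{\left(M,k \right)} = 3 - \left(-2 + \frac{4 k^{2}}{7} + \frac{6 k}{7}\right) = 5 - \frac{6 k}{7} - \frac{4 k^{2}}{7}$)
$A{\left(P \right)} = 2 P \left(-3 + P\right)$
$154 \left(55 + \left(V{\left(-1,3 \right)} \left(-5\right) + A{\left(-2 \right)}\right)\right) = 154 \left(55 + \left(\left(5 - \frac{18}{7} - \frac{4 \cdot 3^{2}}{7}\right) \left(-5\right) + 2 \left(-2\right) \left(-3 - 2\right)\right)\right) = 154 \left(55 + \left(\left(5 - \frac{18}{7} - \frac{36}{7}\right) \left(-5\right) + 2 \left(-2\right) \left(-5\right)\right)\right) = 154 \left(55 + \left(\left(5 - \frac{18}{7} - \frac{36}{7}\right) \left(-5\right) + 20\right)\right) = 154 \left(55 + \left(\left(- \frac{19}{7}\right) \left(-5\right) + 20\right)\right) = 154 \left(55 + \left(\frac{95}{7} + 20\right)\right) = 154 \left(55 + \frac{235}{7}\right) = 154 \cdot \frac{620}{7} = 13640$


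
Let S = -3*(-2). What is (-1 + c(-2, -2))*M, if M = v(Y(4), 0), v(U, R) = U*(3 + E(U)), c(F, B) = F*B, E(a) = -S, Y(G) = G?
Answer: -36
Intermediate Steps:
S = 6
E(a) = -6 (E(a) = -1*6 = -6)
c(F, B) = B*F
v(U, R) = -3*U (v(U, R) = U*(3 - 6) = U*(-3) = -3*U)
M = -12 (M = -3*4 = -12)
(-1 + c(-2, -2))*M = (-1 - 2*(-2))*(-12) = (-1 + 4)*(-12) = 3*(-12) = -36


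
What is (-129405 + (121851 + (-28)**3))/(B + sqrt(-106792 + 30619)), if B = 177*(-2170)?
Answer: 3777653180/49175068091 + 29506*I*sqrt(76173)/147525204273 ≈ 0.07682 + 5.5201e-5*I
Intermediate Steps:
B = -384090
(-129405 + (121851 + (-28)**3))/(B + sqrt(-106792 + 30619)) = (-129405 + (121851 + (-28)**3))/(-384090 + sqrt(-106792 + 30619)) = (-129405 + (121851 - 21952))/(-384090 + sqrt(-76173)) = (-129405 + 99899)/(-384090 + I*sqrt(76173)) = -29506/(-384090 + I*sqrt(76173))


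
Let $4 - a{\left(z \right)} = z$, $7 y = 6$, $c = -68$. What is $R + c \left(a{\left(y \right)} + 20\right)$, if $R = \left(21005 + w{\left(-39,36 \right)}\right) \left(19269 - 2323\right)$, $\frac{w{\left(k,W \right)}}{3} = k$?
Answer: $\frac{2477765320}{7} \approx 3.5397 \cdot 10^{8}$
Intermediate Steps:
$y = \frac{6}{7}$ ($y = \frac{1}{7} \cdot 6 = \frac{6}{7} \approx 0.85714$)
$a{\left(z \right)} = 4 - z$
$w{\left(k,W \right)} = 3 k$
$R = 353968048$ ($R = \left(21005 + 3 \left(-39\right)\right) \left(19269 - 2323\right) = \left(21005 - 117\right) 16946 = 20888 \cdot 16946 = 353968048$)
$R + c \left(a{\left(y \right)} + 20\right) = 353968048 - 68 \left(\left(4 - \frac{6}{7}\right) + 20\right) = 353968048 - 68 \left(\frac{22}{7} + 20\right) = 353968048 - \frac{11016}{7} = \frac{2477765320}{7}$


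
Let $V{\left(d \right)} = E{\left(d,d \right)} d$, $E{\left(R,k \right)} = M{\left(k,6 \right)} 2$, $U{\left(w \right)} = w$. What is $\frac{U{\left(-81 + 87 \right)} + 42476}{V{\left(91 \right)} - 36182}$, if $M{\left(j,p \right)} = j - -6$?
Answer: $- \frac{21241}{9264} \approx -2.2929$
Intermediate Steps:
$M{\left(j,p \right)} = 6 + j$ ($M{\left(j,p \right)} = j + 6 = 6 + j$)
$E{\left(R,k \right)} = 12 + 2 k$ ($E{\left(R,k \right)} = \left(6 + k\right) 2 = 12 + 2 k$)
$V{\left(d \right)} = d \left(12 + 2 d\right)$ ($V{\left(d \right)} = \left(12 + 2 d\right) d = d \left(12 + 2 d\right)$)
$\frac{U{\left(-81 + 87 \right)} + 42476}{V{\left(91 \right)} - 36182} = \frac{\left(-81 + 87\right) + 42476}{2 \cdot 91 \left(6 + 91\right) - 36182} = \frac{6 + 42476}{2 \cdot 91 \cdot 97 - 36182} = \frac{42482}{17654 - 36182} = \frac{42482}{-18528} = 42482 \left(- \frac{1}{18528}\right) = - \frac{21241}{9264}$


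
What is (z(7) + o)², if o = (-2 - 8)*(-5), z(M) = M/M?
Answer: 2601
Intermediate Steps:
z(M) = 1
o = 50 (o = -10*(-5) = 50)
(z(7) + o)² = (1 + 50)² = 51² = 2601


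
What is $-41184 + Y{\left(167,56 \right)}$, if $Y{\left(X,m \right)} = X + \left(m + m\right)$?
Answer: $-40905$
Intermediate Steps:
$Y{\left(X,m \right)} = X + 2 m$
$-41184 + Y{\left(167,56 \right)} = -41184 + \left(167 + 2 \cdot 56\right) = -41184 + \left(167 + 112\right) = -41184 + 279 = -40905$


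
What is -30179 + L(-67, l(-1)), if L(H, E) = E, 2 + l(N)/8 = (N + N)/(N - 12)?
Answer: -392519/13 ≈ -30194.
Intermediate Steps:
l(N) = -16 + 16*N/(-12 + N) (l(N) = -16 + 8*((N + N)/(N - 12)) = -16 + 8*((2*N)/(-12 + N)) = -16 + 8*(2*N/(-12 + N)) = -16 + 16*N/(-12 + N))
-30179 + L(-67, l(-1)) = -30179 + 192/(-12 - 1) = -30179 + 192/(-13) = -30179 + 192*(-1/13) = -30179 - 192/13 = -392519/13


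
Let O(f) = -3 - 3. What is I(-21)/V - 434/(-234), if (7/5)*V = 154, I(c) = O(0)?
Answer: 11584/6435 ≈ 1.8002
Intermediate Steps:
O(f) = -6
I(c) = -6
V = 110 (V = (5/7)*154 = 110)
I(-21)/V - 434/(-234) = -6/110 - 434/(-234) = -6*1/110 - 434*(-1/234) = -3/55 + 217/117 = 11584/6435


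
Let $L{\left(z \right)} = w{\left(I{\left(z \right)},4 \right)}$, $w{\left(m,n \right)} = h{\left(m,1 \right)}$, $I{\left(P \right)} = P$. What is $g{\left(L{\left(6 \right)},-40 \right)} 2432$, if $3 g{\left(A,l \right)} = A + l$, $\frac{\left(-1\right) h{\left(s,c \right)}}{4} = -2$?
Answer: $- \frac{77824}{3} \approx -25941.0$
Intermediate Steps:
$h{\left(s,c \right)} = 8$ ($h{\left(s,c \right)} = \left(-4\right) \left(-2\right) = 8$)
$w{\left(m,n \right)} = 8$
$L{\left(z \right)} = 8$
$g{\left(A,l \right)} = \frac{A}{3} + \frac{l}{3}$ ($g{\left(A,l \right)} = \frac{A + l}{3} = \frac{A}{3} + \frac{l}{3}$)
$g{\left(L{\left(6 \right)},-40 \right)} 2432 = \left(\frac{1}{3} \cdot 8 + \frac{1}{3} \left(-40\right)\right) 2432 = \left(\frac{8}{3} - \frac{40}{3}\right) 2432 = \left(- \frac{32}{3}\right) 2432 = - \frac{77824}{3}$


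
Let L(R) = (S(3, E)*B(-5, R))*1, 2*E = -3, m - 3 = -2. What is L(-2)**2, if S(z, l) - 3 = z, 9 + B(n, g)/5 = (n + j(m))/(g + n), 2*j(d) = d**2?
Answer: 3080025/49 ≈ 62858.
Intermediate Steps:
m = 1 (m = 3 - 2 = 1)
E = -3/2 (E = (1/2)*(-3) = -3/2 ≈ -1.5000)
j(d) = d**2/2
B(n, g) = -45 + 5*(1/2 + n)/(g + n) (B(n, g) = -45 + 5*((n + (1/2)*1**2)/(g + n)) = -45 + 5*((n + (1/2)*1)/(g + n)) = -45 + 5*((n + 1/2)/(g + n)) = -45 + 5*((1/2 + n)/(g + n)) = -45 + 5*(1/2 + n)/(g + n))
S(z, l) = 3 + z
L(R) = 6*(405/2 - 45*R)/(-5 + R) (L(R) = ((3 + 3)*((5/2 - 45*R - 40*(-5))/(R - 5)))*1 = (6*((5/2 - 45*R + 200)/(-5 + R)))*1 = (6*((405/2 - 45*R)/(-5 + R)))*1 = (6*(405/2 - 45*R)/(-5 + R))*1 = 6*(405/2 - 45*R)/(-5 + R))
L(-2)**2 = (135*(9 - 2*(-2))/(-5 - 2))**2 = (135*(9 + 4)/(-7))**2 = (135*(-1/7)*13)**2 = (-1755/7)**2 = 3080025/49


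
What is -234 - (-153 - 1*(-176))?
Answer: -257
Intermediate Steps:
-234 - (-153 - 1*(-176)) = -234 - (-153 + 176) = -234 - 1*23 = -234 - 23 = -257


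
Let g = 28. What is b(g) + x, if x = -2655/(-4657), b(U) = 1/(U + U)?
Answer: 153337/260792 ≈ 0.58797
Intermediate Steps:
b(U) = 1/(2*U)
x = 2655/4657 (x = -2655*(-1/4657) = 2655/4657 ≈ 0.57011)
b(g) + x = (½)/28 + 2655/4657 = (½)*(1/28) + 2655/4657 = 1/56 + 2655/4657 = 153337/260792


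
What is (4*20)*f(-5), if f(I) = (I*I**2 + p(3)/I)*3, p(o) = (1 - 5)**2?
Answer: -30768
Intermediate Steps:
p(o) = 16 (p(o) = (-4)**2 = 16)
f(I) = 3*I**3 + 48/I (f(I) = (I*I**2 + 16/I)*3 = (I**3 + 16/I)*3 = 3*I**3 + 48/I)
(4*20)*f(-5) = (4*20)*(3*(16 + (-5)**4)/(-5)) = 80*(3*(-1/5)*(16 + 625)) = 80*(3*(-1/5)*641) = 80*(-1923/5) = -30768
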